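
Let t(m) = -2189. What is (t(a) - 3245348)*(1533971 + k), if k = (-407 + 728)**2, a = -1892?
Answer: -5316257039444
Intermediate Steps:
k = 103041 (k = 321**2 = 103041)
(t(a) - 3245348)*(1533971 + k) = (-2189 - 3245348)*(1533971 + 103041) = -3247537*1637012 = -5316257039444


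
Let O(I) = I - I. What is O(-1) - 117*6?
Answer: -702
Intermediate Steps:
O(I) = 0
O(-1) - 117*6 = 0 - 117*6 = 0 - 702 = -702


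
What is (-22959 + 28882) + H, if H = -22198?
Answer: -16275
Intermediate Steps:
(-22959 + 28882) + H = (-22959 + 28882) - 22198 = 5923 - 22198 = -16275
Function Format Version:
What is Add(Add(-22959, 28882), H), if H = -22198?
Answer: -16275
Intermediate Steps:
Add(Add(-22959, 28882), H) = Add(Add(-22959, 28882), -22198) = Add(5923, -22198) = -16275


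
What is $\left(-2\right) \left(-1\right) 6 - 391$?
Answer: $-379$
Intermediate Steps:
$\left(-2\right) \left(-1\right) 6 - 391 = 2 \cdot 6 - 391 = 12 - 391 = -379$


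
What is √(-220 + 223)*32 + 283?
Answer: 283 + 32*√3 ≈ 338.43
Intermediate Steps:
√(-220 + 223)*32 + 283 = √3*32 + 283 = 32*√3 + 283 = 283 + 32*√3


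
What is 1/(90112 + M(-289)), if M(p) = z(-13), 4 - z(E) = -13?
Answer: 1/90129 ≈ 1.1095e-5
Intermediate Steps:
z(E) = 17 (z(E) = 4 - 1*(-13) = 4 + 13 = 17)
M(p) = 17
1/(90112 + M(-289)) = 1/(90112 + 17) = 1/90129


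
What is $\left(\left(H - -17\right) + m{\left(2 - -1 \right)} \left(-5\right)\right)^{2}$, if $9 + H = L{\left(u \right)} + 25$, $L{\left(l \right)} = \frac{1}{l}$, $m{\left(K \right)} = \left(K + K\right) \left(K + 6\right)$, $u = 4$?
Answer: $\frac{896809}{16} \approx 56051.0$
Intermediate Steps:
$m{\left(K \right)} = 2 K \left(6 + K\right)$
$H = \frac{65}{4}$ ($H = -9 + \left(\frac{1}{4} + 25\right) = -9 + \frac{101}{4} = \frac{65}{4} \approx 16.25$)
$\left(\left(H - -17\right) + m{\left(2 - -1 \right)} \left(-5\right)\right)^{2} = \left(\left(\frac{65}{4} - -17\right) + 2 \left(2 - -1\right) \left(6 + \left(2 - -1\right)\right) \left(-5\right)\right)^{2} = \left(\left(\frac{65}{4} + 17\right) + 2 \left(2 + 1\right) \left(6 + \left(2 + 1\right)\right) \left(-5\right)\right)^{2} = \left(\frac{133}{4} + 2 \cdot 3 \left(6 + 3\right) \left(-5\right)\right)^{2} = \left(\frac{133}{4} + 2 \cdot 3 \cdot 9 \left(-5\right)\right)^{2} = \left(\frac{133}{4} + 54 \left(-5\right)\right)^{2} = \left(\frac{133}{4} - 270\right)^{2} = \left(- \frac{947}{4}\right)^{2} = \frac{896809}{16}$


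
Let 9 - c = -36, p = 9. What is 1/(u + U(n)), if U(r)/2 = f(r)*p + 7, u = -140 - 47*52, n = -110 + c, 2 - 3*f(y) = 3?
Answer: -1/2576 ≈ -0.00038820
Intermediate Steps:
f(y) = -1/3 (f(y) = 2/3 - 1/3*3 = 2/3 - 1 = -1/3)
c = 45 (c = 9 - 1*(-36) = 9 + 36 = 45)
n = -65 (n = -110 + 45 = -65)
u = -2584 (u = -140 - 2444 = -2584)
U(r) = 8 (U(r) = 2*(-1/3*9 + 7) = 2*(-3 + 7) = 2*4 = 8)
1/(u + U(n)) = 1/(-2584 + 8) = 1/(-2576) = -1/2576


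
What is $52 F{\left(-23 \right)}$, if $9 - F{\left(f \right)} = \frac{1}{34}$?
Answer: $\frac{7930}{17} \approx 466.47$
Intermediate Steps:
$F{\left(f \right)} = \frac{305}{34}$ ($F{\left(f \right)} = 9 - \frac{1}{34} = \frac{305}{34}$)
$52 F{\left(-23 \right)} = 52 \cdot \frac{305}{34} = \frac{7930}{17}$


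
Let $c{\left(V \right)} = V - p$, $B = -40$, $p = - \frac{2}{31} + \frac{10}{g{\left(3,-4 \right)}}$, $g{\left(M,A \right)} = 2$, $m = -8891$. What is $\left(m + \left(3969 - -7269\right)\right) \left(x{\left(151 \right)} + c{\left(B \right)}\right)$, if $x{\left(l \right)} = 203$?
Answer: $\frac{11500300}{31} \approx 3.7098 \cdot 10^{5}$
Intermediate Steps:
$p = \frac{153}{31}$ ($p = - \frac{2}{31} + \frac{10}{2} = \left(-2\right) \frac{1}{31} + 10 \cdot \frac{1}{2} = - \frac{2}{31} + 5 = \frac{153}{31} \approx 4.9355$)
$c{\left(V \right)} = - \frac{153}{31} + V$ ($c{\left(V \right)} = V - \frac{153}{31} = - \frac{153}{31} + V$)
$\left(m + \left(3969 - -7269\right)\right) \left(x{\left(151 \right)} + c{\left(B \right)}\right) = \left(-8891 + \left(3969 - -7269\right)\right) \left(203 - \frac{1393}{31}\right) = \left(-8891 + \left(3969 + 7269\right)\right) \left(203 - \frac{1393}{31}\right) = \left(-8891 + 11238\right) \frac{4900}{31} = 2347 \cdot \frac{4900}{31} = \frac{11500300}{31}$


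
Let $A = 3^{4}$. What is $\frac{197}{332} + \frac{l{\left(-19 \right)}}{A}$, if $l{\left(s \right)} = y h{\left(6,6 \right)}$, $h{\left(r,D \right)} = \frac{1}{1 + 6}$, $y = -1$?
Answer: $\frac{111367}{188244} \approx 0.59161$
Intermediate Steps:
$h{\left(r,D \right)} = \frac{1}{7}$
$l{\left(s \right)} = - \frac{1}{7}$ ($l{\left(s \right)} = \left(-1\right) \frac{1}{7} = - \frac{1}{7}$)
$A = 81$
$\frac{197}{332} + \frac{l{\left(-19 \right)}}{A} = \frac{197}{332} - \frac{1}{7 \cdot 81} = 197 \cdot \frac{1}{332} - \frac{1}{567} = \frac{197}{332} - \frac{1}{567} = \frac{111367}{188244}$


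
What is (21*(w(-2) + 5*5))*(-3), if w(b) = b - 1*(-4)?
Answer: -1701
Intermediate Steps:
w(b) = 4 + b (w(b) = b + 4 = 4 + b)
(21*(w(-2) + 5*5))*(-3) = (21*((4 - 2) + 5*5))*(-3) = (21*(2 + 25))*(-3) = (21*27)*(-3) = 567*(-3) = -1701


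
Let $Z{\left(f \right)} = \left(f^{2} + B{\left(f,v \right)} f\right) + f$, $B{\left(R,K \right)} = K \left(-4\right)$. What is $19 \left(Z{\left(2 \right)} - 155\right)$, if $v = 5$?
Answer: $-3591$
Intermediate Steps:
$B{\left(R,K \right)} = - 4 K$
$Z{\left(f \right)} = f^{2} - 19 f$ ($Z{\left(f \right)} = \left(f^{2} + \left(-4\right) 5 f\right) + f = \left(f^{2} - 20 f\right) + f = f^{2} - 19 f$)
$19 \left(Z{\left(2 \right)} - 155\right) = 19 \left(2 \left(-19 + 2\right) - 155\right) = 19 \left(2 \left(-17\right) - 155\right) = 19 \left(-34 - 155\right) = 19 \left(-189\right) = -3591$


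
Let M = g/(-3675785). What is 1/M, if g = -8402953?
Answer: 3675785/8402953 ≈ 0.43744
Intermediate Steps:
M = 8402953/3675785 (M = -8402953/(-3675785) = -8402953*(-1/3675785) = 8402953/3675785 ≈ 2.2860)
1/M = 1/(8402953/3675785) = 3675785/8402953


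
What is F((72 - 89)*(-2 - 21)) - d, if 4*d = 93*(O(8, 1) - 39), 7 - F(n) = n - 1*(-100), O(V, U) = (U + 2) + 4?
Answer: 260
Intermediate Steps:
O(V, U) = 6 + U (O(V, U) = (2 + U) + 4 = 6 + U)
F(n) = -93 - n (F(n) = 7 - (n - 1*(-100)) = 7 - (n + 100) = 7 - (100 + n) = 7 + (-100 - n) = -93 - n)
d = -744 (d = (93*((6 + 1) - 39))/4 = (93*(7 - 39))/4 = (93*(-32))/4 = (¼)*(-2976) = -744)
F((72 - 89)*(-2 - 21)) - d = (-93 - (72 - 89)*(-2 - 21)) - 1*(-744) = (-93 - (-17)*(-23)) + 744 = (-93 - 1*391) + 744 = (-93 - 391) + 744 = -484 + 744 = 260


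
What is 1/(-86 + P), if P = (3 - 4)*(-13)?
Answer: -1/73 ≈ -0.013699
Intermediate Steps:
P = 13 (P = -1*(-13) = 13)
1/(-86 + P) = 1/(-86 + 13) = 1/(-73) = -1/73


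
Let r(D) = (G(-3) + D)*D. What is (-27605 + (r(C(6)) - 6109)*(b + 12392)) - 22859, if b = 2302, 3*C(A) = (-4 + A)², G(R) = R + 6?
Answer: -269193634/3 ≈ -8.9731e+7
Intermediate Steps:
G(R) = 6 + R
C(A) = (-4 + A)²/3
r(D) = D*(3 + D) (r(D) = ((6 - 3) + D)*D = (3 + D)*D = D*(3 + D))
(-27605 + (r(C(6)) - 6109)*(b + 12392)) - 22859 = (-27605 + (((-4 + 6)²/3)*(3 + (-4 + 6)²/3) - 6109)*(2302 + 12392)) - 22859 = (-27605 + (((⅓)*2²)*(3 + (⅓)*2²) - 6109)*14694) - 22859 = (-27605 + (((⅓)*4)*(3 + (⅓)*4) - 6109)*14694) - 22859 = (-27605 + (4*(3 + 4/3)/3 - 6109)*14694) - 22859 = (-27605 + ((4/3)*(13/3) - 6109)*14694) - 22859 = (-27605 + (52/9 - 6109)*14694) - 22859 = (-27605 - 54929/9*14694) - 22859 = (-27605 - 269042242/3) - 22859 = -269125057/3 - 22859 = -269193634/3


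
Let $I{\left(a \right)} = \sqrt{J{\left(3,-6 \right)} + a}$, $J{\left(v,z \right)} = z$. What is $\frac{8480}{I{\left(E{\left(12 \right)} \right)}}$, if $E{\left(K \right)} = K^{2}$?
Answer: $\frac{4240 \sqrt{138}}{69} \approx 721.87$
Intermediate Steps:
$I{\left(a \right)} = \sqrt{-6 + a}$
$\frac{8480}{I{\left(E{\left(12 \right)} \right)}} = \frac{8480}{\sqrt{-6 + 12^{2}}} = \frac{8480}{\sqrt{-6 + 144}} = \frac{8480}{\sqrt{138}} = 8480 \frac{\sqrt{138}}{138} = \frac{4240 \sqrt{138}}{69}$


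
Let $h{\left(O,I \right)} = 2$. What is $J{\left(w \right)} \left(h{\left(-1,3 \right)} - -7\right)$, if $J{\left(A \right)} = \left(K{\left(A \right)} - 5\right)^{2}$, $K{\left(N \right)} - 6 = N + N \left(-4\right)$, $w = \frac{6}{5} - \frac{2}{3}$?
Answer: $\frac{81}{25} \approx 3.24$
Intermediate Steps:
$w = \frac{8}{15}$ ($w = 6 \cdot \frac{1}{5} - \frac{2}{3} = \frac{6}{5} - \frac{2}{3} = \frac{8}{15} \approx 0.53333$)
$K{\left(N \right)} = 6 - 3 N$ ($K{\left(N \right)} = 6 + \left(N + N \left(-4\right)\right) = 6 + \left(N - 4 N\right) = 6 - 3 N$)
$J{\left(A \right)} = \left(1 - 3 A\right)^{2}$ ($J{\left(A \right)} = \left(\left(6 - 3 A\right) - 5\right)^{2} = \left(1 - 3 A\right)^{2}$)
$J{\left(w \right)} \left(h{\left(-1,3 \right)} - -7\right) = \left(-1 + 3 \cdot \frac{8}{15}\right)^{2} \left(2 - -7\right) = \left(-1 + \frac{8}{5}\right)^{2} \left(2 + 7\right) = \left(\frac{3}{5}\right)^{2} \cdot 9 = \frac{9}{25} \cdot 9 = \frac{81}{25}$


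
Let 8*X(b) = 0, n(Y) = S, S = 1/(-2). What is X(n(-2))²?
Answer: 0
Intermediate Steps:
S = -½ (S = 1*(-½) = -½ ≈ -0.50000)
n(Y) = -½
X(b) = 0 (X(b) = (⅛)*0 = 0)
X(n(-2))² = 0² = 0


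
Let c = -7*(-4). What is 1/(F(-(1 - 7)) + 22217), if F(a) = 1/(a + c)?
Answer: 34/755379 ≈ 4.5011e-5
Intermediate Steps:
c = 28
F(a) = 1/(28 + a) (F(a) = 1/(a + 28) = 1/(28 + a))
1/(F(-(1 - 7)) + 22217) = 1/(1/(28 - (1 - 7)) + 22217) = 1/(1/(28 - 1*(-6)) + 22217) = 1/(1/(28 + 6) + 22217) = 1/(1/34 + 22217) = 1/(755379/34) = 34/755379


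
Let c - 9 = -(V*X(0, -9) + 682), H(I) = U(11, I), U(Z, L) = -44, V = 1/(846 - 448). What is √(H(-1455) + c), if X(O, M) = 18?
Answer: 2*I*√7098927/199 ≈ 26.778*I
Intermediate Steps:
V = 1/398 ≈ 0.0025126
H(I) = -44
c = -133936/199 (c = 9 - ((1/398)*18 + 682) = 9 - (9/199 + 682) = 9 - 1*135727/199 = 9 - 135727/199 = -133936/199 ≈ -673.04)
√(H(-1455) + c) = √(-44 - 133936/199) = √(-142692/199) = 2*I*√7098927/199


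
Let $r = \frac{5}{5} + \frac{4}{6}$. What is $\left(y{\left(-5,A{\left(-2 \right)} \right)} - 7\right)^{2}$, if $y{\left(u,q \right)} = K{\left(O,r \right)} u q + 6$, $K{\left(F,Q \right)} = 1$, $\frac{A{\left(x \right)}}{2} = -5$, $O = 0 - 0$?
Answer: $2401$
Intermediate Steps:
$O = 0$ ($O = 0 + 0 = 0$)
$r = \frac{5}{3}$ ($r = 5 \cdot \frac{1}{5} + 4 \cdot \frac{1}{6} = 1 + \frac{2}{3} = \frac{5}{3} \approx 1.6667$)
$A{\left(x \right)} = -10$ ($A{\left(x \right)} = 2 \left(-5\right) = -10$)
$y{\left(u,q \right)} = 6 + q u$ ($y{\left(u,q \right)} = 1 u q + 6 = u q + 6 = q u + 6 = 6 + q u$)
$\left(y{\left(-5,A{\left(-2 \right)} \right)} - 7\right)^{2} = \left(\left(6 - -50\right) - 7\right)^{2} = \left(\left(6 + 50\right) - 7\right)^{2} = \left(56 - 7\right)^{2} = 49^{2} = 2401$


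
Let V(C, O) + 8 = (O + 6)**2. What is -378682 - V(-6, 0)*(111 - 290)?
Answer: -373670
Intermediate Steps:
V(C, O) = -8 + (6 + O)**2 (V(C, O) = -8 + (O + 6)**2 = -8 + (6 + O)**2)
-378682 - V(-6, 0)*(111 - 290) = -378682 - (-8 + (6 + 0)**2)*(111 - 290) = -378682 - (-8 + 6**2)*(-179) = -378682 - (-8 + 36)*(-179) = -378682 - 28*(-179) = -378682 - 1*(-5012) = -378682 + 5012 = -373670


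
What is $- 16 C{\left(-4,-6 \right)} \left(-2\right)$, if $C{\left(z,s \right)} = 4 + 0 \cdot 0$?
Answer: $128$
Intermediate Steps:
$C{\left(z,s \right)} = 4$ ($C{\left(z,s \right)} = 4 + 0 = 4$)
$- 16 C{\left(-4,-6 \right)} \left(-2\right) = \left(-16\right) 4 \left(-2\right) = \left(-64\right) \left(-2\right) = 128$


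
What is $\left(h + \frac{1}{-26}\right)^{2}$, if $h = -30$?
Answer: $\frac{609961}{676} \approx 902.31$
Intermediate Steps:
$\left(h + \frac{1}{-26}\right)^{2} = \left(-30 + \frac{1}{-26}\right)^{2} = \left(-30 - \frac{1}{26}\right)^{2} = \left(- \frac{781}{26}\right)^{2} = \frac{609961}{676}$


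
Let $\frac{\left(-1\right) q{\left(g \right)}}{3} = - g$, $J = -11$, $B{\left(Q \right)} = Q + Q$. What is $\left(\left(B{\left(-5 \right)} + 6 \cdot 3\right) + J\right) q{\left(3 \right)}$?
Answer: $-27$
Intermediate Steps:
$B{\left(Q \right)} = 2 Q$
$q{\left(g \right)} = 3 g$ ($q{\left(g \right)} = - 3 \left(- g\right) = 3 g$)
$\left(\left(B{\left(-5 \right)} + 6 \cdot 3\right) + J\right) q{\left(3 \right)} = \left(\left(2 \left(-5\right) + 6 \cdot 3\right) - 11\right) 3 \cdot 3 = \left(\left(-10 + 18\right) - 11\right) 9 = \left(8 - 11\right) 9 = \left(-3\right) 9 = -27$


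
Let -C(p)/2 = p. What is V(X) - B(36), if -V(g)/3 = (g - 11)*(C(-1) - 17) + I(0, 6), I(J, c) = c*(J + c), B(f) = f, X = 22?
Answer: 351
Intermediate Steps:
C(p) = -2*p
V(g) = -603 + 45*g (V(g) = -3*((g - 11)*(-2*(-1) - 17) + 6*(0 + 6)) = -3*((-11 + g)*(2 - 17) + 6*6) = -3*((-11 + g)*(-15) + 36) = -3*((165 - 15*g) + 36) = -3*(201 - 15*g) = -603 + 45*g)
V(X) - B(36) = (-603 + 45*22) - 1*36 = (-603 + 990) - 36 = 387 - 36 = 351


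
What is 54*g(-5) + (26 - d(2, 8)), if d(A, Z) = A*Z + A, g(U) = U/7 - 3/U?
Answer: 64/35 ≈ 1.8286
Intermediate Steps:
g(U) = -3/U + U/7 (g(U) = U*(1/7) - 3/U = U/7 - 3/U = -3/U + U/7)
d(A, Z) = A + A*Z
54*g(-5) + (26 - d(2, 8)) = 54*(-3/(-5) + (1/7)*(-5)) + (26 - 2*(1 + 8)) = 54*(-3*(-1/5) - 5/7) + (26 - 2*9) = 54*(3/5 - 5/7) + (26 - 1*18) = 54*(-4/35) + (26 - 18) = -216/35 + 8 = 64/35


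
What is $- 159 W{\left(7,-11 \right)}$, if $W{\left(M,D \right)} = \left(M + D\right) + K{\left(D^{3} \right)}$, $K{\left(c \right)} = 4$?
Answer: $0$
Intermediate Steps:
$W{\left(M,D \right)} = 4 + D + M$ ($W{\left(M,D \right)} = \left(M + D\right) + 4 = \left(D + M\right) + 4 = 4 + D + M$)
$- 159 W{\left(7,-11 \right)} = - 159 \left(4 - 11 + 7\right) = \left(-159\right) 0 = 0$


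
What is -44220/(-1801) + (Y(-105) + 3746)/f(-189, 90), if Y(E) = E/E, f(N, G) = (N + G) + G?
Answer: -2116789/5403 ≈ -391.78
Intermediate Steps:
f(N, G) = N + 2*G (f(N, G) = (G + N) + G = N + 2*G)
Y(E) = 1
-44220/(-1801) + (Y(-105) + 3746)/f(-189, 90) = -44220/(-1801) + (1 + 3746)/(-189 + 2*90) = -44220*(-1/1801) + 3747/(-189 + 180) = 44220/1801 + 3747/(-9) = 44220/1801 + 3747*(-⅑) = 44220/1801 - 1249/3 = -2116789/5403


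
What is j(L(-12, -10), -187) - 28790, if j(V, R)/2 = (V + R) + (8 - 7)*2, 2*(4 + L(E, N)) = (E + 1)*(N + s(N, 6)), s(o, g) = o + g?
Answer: -29014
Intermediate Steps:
s(o, g) = g + o
L(E, N) = -4 + (1 + E)*(6 + 2*N)/2 (L(E, N) = -4 + ((E + 1)*(N + (6 + N)))/2 = -4 + ((1 + E)*(6 + 2*N))/2 = -4 + (1 + E)*(6 + 2*N)/2)
j(V, R) = 4 + 2*R + 2*V (j(V, R) = 2*((V + R) + (8 - 7)*2) = 2*((R + V) + 1*2) = 2*((R + V) + 2) = 2*(2 + R + V) = 4 + 2*R + 2*V)
j(L(-12, -10), -187) - 28790 = (4 + 2*(-187) + 2*(-1 - 10 + 3*(-12) - 12*(-10))) - 28790 = (4 - 374 + 2*(-1 - 10 - 36 + 120)) - 28790 = (4 - 374 + 2*73) - 28790 = (4 - 374 + 146) - 28790 = -224 - 28790 = -29014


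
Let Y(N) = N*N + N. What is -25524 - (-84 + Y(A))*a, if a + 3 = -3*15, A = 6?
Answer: -27540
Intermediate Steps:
Y(N) = N + N² (Y(N) = N² + N = N + N²)
a = -48 (a = -3 - 3*15 = -3 - 45 = -48)
-25524 - (-84 + Y(A))*a = -25524 - (-84 + 6*(1 + 6))*(-48) = -25524 - (-84 + 6*7)*(-48) = -25524 - (-84 + 42)*(-48) = -25524 - (-42)*(-48) = -25524 - 1*2016 = -25524 - 2016 = -27540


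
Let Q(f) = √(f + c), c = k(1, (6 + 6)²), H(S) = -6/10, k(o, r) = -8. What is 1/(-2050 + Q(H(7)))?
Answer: -10250/21012543 - I*√215/21012543 ≈ -0.0004878 - 6.9782e-7*I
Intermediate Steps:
H(S) = -⅗ (H(S) = -6*⅒ = -⅗)
c = -8
Q(f) = √(-8 + f) (Q(f) = √(f - 8) = √(-8 + f))
1/(-2050 + Q(H(7))) = 1/(-2050 + √(-8 - ⅗)) = 1/(-2050 + √(-43/5)) = 1/(-2050 + I*√215/5)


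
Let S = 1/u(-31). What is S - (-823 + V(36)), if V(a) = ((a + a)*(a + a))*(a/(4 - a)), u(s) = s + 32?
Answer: 6656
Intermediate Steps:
u(s) = 32 + s
S = 1 (S = 1/(32 - 31) = 1/1 = 1)
V(a) = 4*a³/(4 - a) (V(a) = ((2*a)*(2*a))*(a/(4 - a)) = (4*a²)*(a/(4 - a)) = 4*a³/(4 - a))
S - (-823 + V(36)) = 1 - (-823 - 4*36³/(-4 + 36)) = 1 - (-823 - 4*46656/32) = 1 - (-823 - 4*46656*1/32) = 1 - (-823 - 5832) = 1 - 1*(-6655) = 1 + 6655 = 6656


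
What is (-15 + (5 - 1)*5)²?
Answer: 25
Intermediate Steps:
(-15 + (5 - 1)*5)² = (-15 + 4*5)² = (-15 + 20)² = 5² = 25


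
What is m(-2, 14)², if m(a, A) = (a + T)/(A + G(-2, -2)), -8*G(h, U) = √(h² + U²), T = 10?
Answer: 1024/(56 - √2)² ≈ 0.34367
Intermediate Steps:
G(h, U) = -√(U² + h²)/8 (G(h, U) = -√(h² + U²)/8 = -√(U² + h²)/8)
m(a, A) = (10 + a)/(A - √2/4) (m(a, A) = (a + 10)/(A - √((-2)² + (-2)²)/8) = (10 + a)/(A - √(4 + 4)/8) = (10 + a)/(A - √2/4))
m(-2, 14)² = (4*(10 - 2)/(-√2 + 4*14))² = (4*8/(-√2 + 56))² = (4*8/(56 - √2))² = (32/(56 - √2))² = 1024/(56 - √2)²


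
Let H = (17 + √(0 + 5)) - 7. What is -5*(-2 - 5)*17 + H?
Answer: 605 + √5 ≈ 607.24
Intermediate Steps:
H = 10 + √5 (H = (17 + √5) - 7 = 10 + √5 ≈ 12.236)
-5*(-2 - 5)*17 + H = -5*(-2 - 5)*17 + (10 + √5) = -5*(-7)*17 + (10 + √5) = 35*17 + (10 + √5) = 595 + (10 + √5) = 605 + √5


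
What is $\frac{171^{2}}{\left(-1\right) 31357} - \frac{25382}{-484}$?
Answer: $\frac{390875365}{7588394} \approx 51.51$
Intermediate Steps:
$\frac{171^{2}}{\left(-1\right) 31357} - \frac{25382}{-484} = \frac{29241}{-31357} - - \frac{12691}{242} = 29241 \left(- \frac{1}{31357}\right) + \frac{12691}{242} = - \frac{29241}{31357} + \frac{12691}{242} = \frac{390875365}{7588394}$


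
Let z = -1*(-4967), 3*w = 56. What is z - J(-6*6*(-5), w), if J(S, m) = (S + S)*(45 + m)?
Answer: -17953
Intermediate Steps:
w = 56/3 (w = (⅓)*56 = 56/3 ≈ 18.667)
J(S, m) = 2*S*(45 + m) (J(S, m) = (2*S)*(45 + m) = 2*S*(45 + m))
z = 4967
z - J(-6*6*(-5), w) = 4967 - 2*-6*6*(-5)*(45 + 56/3) = 4967 - 2*(-36*(-5))*191/3 = 4967 - 2*180*191/3 = 4967 - 1*22920 = 4967 - 22920 = -17953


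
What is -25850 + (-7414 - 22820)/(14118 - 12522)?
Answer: -6881139/266 ≈ -25869.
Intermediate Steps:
-25850 + (-7414 - 22820)/(14118 - 12522) = -25850 - 30234/1596 = -25850 - 30234*1/1596 = -25850 - 5039/266 = -6881139/266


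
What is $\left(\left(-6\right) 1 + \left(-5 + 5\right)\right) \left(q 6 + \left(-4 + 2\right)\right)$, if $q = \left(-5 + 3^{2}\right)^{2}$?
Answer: $-564$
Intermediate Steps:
$q = 16$ ($q = \left(-5 + 9\right)^{2} = 4^{2} = 16$)
$\left(\left(-6\right) 1 + \left(-5 + 5\right)\right) \left(q 6 + \left(-4 + 2\right)\right) = \left(\left(-6\right) 1 + \left(-5 + 5\right)\right) \left(16 \cdot 6 + \left(-4 + 2\right)\right) = \left(-6 + 0\right) \left(96 - 2\right) = \left(-6\right) 94 = -564$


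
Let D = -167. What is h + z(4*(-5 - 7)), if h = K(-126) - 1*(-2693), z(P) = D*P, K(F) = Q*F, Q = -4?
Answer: 11213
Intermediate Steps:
K(F) = -4*F
z(P) = -167*P
h = 3197 (h = -4*(-126) - 1*(-2693) = 504 + 2693 = 3197)
h + z(4*(-5 - 7)) = 3197 - 668*(-5 - 7) = 3197 - 668*(-12) = 3197 - 167*(-48) = 3197 + 8016 = 11213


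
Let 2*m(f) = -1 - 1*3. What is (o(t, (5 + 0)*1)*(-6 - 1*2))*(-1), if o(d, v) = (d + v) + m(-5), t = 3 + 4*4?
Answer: 176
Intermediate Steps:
t = 19 (t = 3 + 16 = 19)
m(f) = -2 (m(f) = (-1 - 1*3)/2 = (-1 - 3)/2 = (½)*(-4) = -2)
o(d, v) = -2 + d + v (o(d, v) = (d + v) - 2 = -2 + d + v)
(o(t, (5 + 0)*1)*(-6 - 1*2))*(-1) = ((-2 + 19 + (5 + 0)*1)*(-6 - 1*2))*(-1) = ((-2 + 19 + 5*1)*(-6 - 2))*(-1) = ((-2 + 19 + 5)*(-8))*(-1) = (22*(-8))*(-1) = -176*(-1) = 176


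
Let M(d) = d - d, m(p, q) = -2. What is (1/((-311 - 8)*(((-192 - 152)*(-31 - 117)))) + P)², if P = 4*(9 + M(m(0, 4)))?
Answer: 341842992852987649/263767742301184 ≈ 1296.0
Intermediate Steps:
M(d) = 0
P = 36 (P = 4*(9 + 0) = 4*9 = 36)
(1/((-311 - 8)*(((-192 - 152)*(-31 - 117)))) + P)² = (1/((-311 - 8)*(((-192 - 152)*(-31 - 117)))) + 36)² = (1/((-319)*((-344*(-148)))) + 36)² = (-1/319/50912 + 36)² = (-1/319*1/50912 + 36)² = (-1/16240928 + 36)² = (584673407/16240928)² = 341842992852987649/263767742301184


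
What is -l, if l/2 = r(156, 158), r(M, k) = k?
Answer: -316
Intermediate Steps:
l = 316 (l = 2*158 = 316)
-l = -1*316 = -316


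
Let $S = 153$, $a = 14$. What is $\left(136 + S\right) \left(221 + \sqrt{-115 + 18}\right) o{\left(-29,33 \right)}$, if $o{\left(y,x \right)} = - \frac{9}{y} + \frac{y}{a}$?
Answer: $- \frac{45666335}{406} - \frac{206635 i \sqrt{97}}{406} \approx -1.1248 \cdot 10^{5} - 5012.6 i$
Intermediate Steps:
$o{\left(y,x \right)} = - \frac{9}{y} + \frac{y}{14}$
$\left(136 + S\right) \left(221 + \sqrt{-115 + 18}\right) o{\left(-29,33 \right)} = \left(136 + 153\right) \left(221 + \sqrt{-115 + 18}\right) \left(- \frac{9}{-29} + \frac{1}{14} \left(-29\right)\right) = 289 \left(221 + \sqrt{-97}\right) \left(\left(-9\right) \left(- \frac{1}{29}\right) - \frac{29}{14}\right) = 289 \left(221 + i \sqrt{97}\right) \left(\frac{9}{29} - \frac{29}{14}\right) = \left(63869 + 289 i \sqrt{97}\right) \left(- \frac{715}{406}\right) = - \frac{45666335}{406} - \frac{206635 i \sqrt{97}}{406}$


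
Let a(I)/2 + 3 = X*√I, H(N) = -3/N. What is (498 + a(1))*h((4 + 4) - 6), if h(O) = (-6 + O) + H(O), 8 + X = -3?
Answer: -2585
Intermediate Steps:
X = -11 (X = -8 - 3 = -11)
h(O) = -6 + O - 3/O (h(O) = (-6 + O) - 3/O = -6 + O - 3/O)
a(I) = -6 - 22*√I (a(I) = -6 + 2*(-11*√I) = -6 - 22*√I)
(498 + a(1))*h((4 + 4) - 6) = (498 + (-6 - 22*√1))*(-6 + ((4 + 4) - 6) - 3/((4 + 4) - 6)) = (498 + (-6 - 22*1))*(-6 + (8 - 6) - 3/(8 - 6)) = (498 + (-6 - 22))*(-6 + 2 - 3/2) = (498 - 28)*(-6 + 2 - 3*½) = 470*(-6 + 2 - 3/2) = 470*(-11/2) = -2585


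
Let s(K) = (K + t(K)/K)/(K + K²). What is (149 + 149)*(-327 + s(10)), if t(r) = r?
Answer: -487081/5 ≈ -97416.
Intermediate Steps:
s(K) = (1 + K)/(K + K²) (s(K) = (K + K/K)/(K + K²) = (K + 1)/(K + K²) = (1 + K)/(K + K²))
(149 + 149)*(-327 + s(10)) = (149 + 149)*(-327 + 1/10) = 298*(-327 + ⅒) = 298*(-3269/10) = -487081/5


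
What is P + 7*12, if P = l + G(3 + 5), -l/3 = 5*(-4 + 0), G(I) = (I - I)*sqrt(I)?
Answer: 144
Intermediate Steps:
G(I) = 0 (G(I) = 0*sqrt(I) = 0)
l = 60 (l = -15*(-4 + 0) = -15*(-4) = -3*(-20) = 60)
P = 60 (P = 60 + 0 = 60)
P + 7*12 = 60 + 7*12 = 60 + 84 = 144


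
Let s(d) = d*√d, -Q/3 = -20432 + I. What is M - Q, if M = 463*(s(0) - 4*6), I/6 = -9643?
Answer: -245982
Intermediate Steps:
I = -57858 (I = 6*(-9643) = -57858)
Q = 234870 (Q = -3*(-20432 - 57858) = -3*(-78290) = 234870)
s(d) = d^(3/2)
M = -11112 (M = 463*(0^(3/2) - 4*6) = 463*(0 - 24) = 463*(-24) = -11112)
M - Q = -11112 - 1*234870 = -11112 - 234870 = -245982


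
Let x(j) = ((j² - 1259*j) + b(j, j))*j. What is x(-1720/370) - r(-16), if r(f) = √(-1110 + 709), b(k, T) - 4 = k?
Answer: -1383047184/50653 - I*√401 ≈ -27304.0 - 20.025*I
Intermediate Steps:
b(k, T) = 4 + k
r(f) = I*√401 (r(f) = √(-401) = I*√401)
x(j) = j*(4 + j² - 1258*j) (x(j) = ((j² - 1259*j) + (4 + j))*j = (4 + j² - 1258*j)*j = j*(4 + j² - 1258*j))
x(-1720/370) - r(-16) = (-1720/370)*(4 + (-1720/370)² - (-2163760)/370) - I*√401 = (-1720*1/370)*(4 + (-1720*1/370)² - (-2163760)/370) - I*√401 = -172*(4 + (-172/37)² - 1258*(-172/37))/37 - I*√401 = -172*(4 + 29584/1369 + 5848)/37 - I*√401 = -172/37*8040972/1369 - I*√401 = -1383047184/50653 - I*√401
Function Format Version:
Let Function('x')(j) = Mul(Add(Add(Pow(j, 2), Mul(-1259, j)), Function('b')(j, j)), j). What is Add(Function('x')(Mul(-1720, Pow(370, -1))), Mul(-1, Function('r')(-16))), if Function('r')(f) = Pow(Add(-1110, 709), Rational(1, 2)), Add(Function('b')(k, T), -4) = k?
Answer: Add(Rational(-1383047184, 50653), Mul(-1, I, Pow(401, Rational(1, 2)))) ≈ Add(-27304., Mul(-20.025, I))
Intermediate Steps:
Function('b')(k, T) = Add(4, k)
Function('r')(f) = Mul(I, Pow(401, Rational(1, 2))) (Function('r')(f) = Pow(-401, Rational(1, 2)) = Mul(I, Pow(401, Rational(1, 2))))
Function('x')(j) = Mul(j, Add(4, Pow(j, 2), Mul(-1258, j))) (Function('x')(j) = Mul(Add(Add(Pow(j, 2), Mul(-1259, j)), Add(4, j)), j) = Mul(Add(4, Pow(j, 2), Mul(-1258, j)), j) = Mul(j, Add(4, Pow(j, 2), Mul(-1258, j))))
Add(Function('x')(Mul(-1720, Pow(370, -1))), Mul(-1, Function('r')(-16))) = Add(Mul(Mul(-1720, Pow(370, -1)), Add(4, Pow(Mul(-1720, Pow(370, -1)), 2), Mul(-1258, Mul(-1720, Pow(370, -1))))), Mul(-1, Mul(I, Pow(401, Rational(1, 2))))) = Add(Mul(Mul(-1720, Rational(1, 370)), Add(4, Pow(Mul(-1720, Rational(1, 370)), 2), Mul(-1258, Mul(-1720, Rational(1, 370))))), Mul(-1, I, Pow(401, Rational(1, 2)))) = Add(Mul(Rational(-172, 37), Add(4, Pow(Rational(-172, 37), 2), Mul(-1258, Rational(-172, 37)))), Mul(-1, I, Pow(401, Rational(1, 2)))) = Add(Mul(Rational(-172, 37), Add(4, Rational(29584, 1369), 5848)), Mul(-1, I, Pow(401, Rational(1, 2)))) = Add(Mul(Rational(-172, 37), Rational(8040972, 1369)), Mul(-1, I, Pow(401, Rational(1, 2)))) = Add(Rational(-1383047184, 50653), Mul(-1, I, Pow(401, Rational(1, 2))))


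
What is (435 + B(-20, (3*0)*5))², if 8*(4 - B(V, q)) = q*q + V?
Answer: 779689/4 ≈ 1.9492e+5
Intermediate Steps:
B(V, q) = 4 - V/8 - q²/8 (B(V, q) = 4 - (q*q + V)/8 = 4 - (q² + V)/8 = 4 - (V + q²)/8 = 4 + (-V/8 - q²/8) = 4 - V/8 - q²/8)
(435 + B(-20, (3*0)*5))² = (435 + (4 - ⅛*(-20) - ((3*0)*5)²/8))² = (435 + (4 + 5/2 - (0*5)²/8))² = (435 + (4 + 5/2 - ⅛*0²))² = (435 + (4 + 5/2 - ⅛*0))² = (435 + (4 + 5/2 + 0))² = (435 + 13/2)² = (883/2)² = 779689/4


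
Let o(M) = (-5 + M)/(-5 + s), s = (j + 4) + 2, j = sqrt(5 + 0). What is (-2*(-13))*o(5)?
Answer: 0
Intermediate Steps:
j = sqrt(5) ≈ 2.2361
s = 6 + sqrt(5) (s = (sqrt(5) + 4) + 2 = (4 + sqrt(5)) + 2 = 6 + sqrt(5) ≈ 8.2361)
o(M) = (-5 + M)/(1 + sqrt(5)) (o(M) = (-5 + M)/(-5 + (6 + sqrt(5))) = (-5 + M)/(1 + sqrt(5)))
(-2*(-13))*o(5) = (-2*(-13))*((-5 + 5)/(1 + sqrt(5))) = 26*(0/(1 + sqrt(5))) = 26*0 = 0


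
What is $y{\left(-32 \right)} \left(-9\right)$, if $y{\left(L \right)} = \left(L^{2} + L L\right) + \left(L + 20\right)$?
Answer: $-18324$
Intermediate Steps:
$y{\left(L \right)} = 20 + L + 2 L^{2}$ ($y{\left(L \right)} = \left(L^{2} + L^{2}\right) + \left(20 + L\right) = 2 L^{2} + \left(20 + L\right) = 20 + L + 2 L^{2}$)
$y{\left(-32 \right)} \left(-9\right) = \left(20 - 32 + 2 \left(-32\right)^{2}\right) \left(-9\right) = \left(20 - 32 + 2 \cdot 1024\right) \left(-9\right) = \left(20 - 32 + 2048\right) \left(-9\right) = 2036 \left(-9\right) = -18324$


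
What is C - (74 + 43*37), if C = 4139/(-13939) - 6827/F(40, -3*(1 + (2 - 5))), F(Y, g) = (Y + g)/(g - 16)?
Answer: -58081437/320597 ≈ -181.17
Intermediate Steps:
F(Y, g) = (Y + g)/(-16 + g)
C = 475712568/320597 (C = 4139/(-13939) - 6827*(-16 - 3*(1 + (2 - 5)))/(40 - 3*(1 + (2 - 5))) = 4139*(-1/13939) - 6827*(-16 - 3*(1 - 3))/(40 - 3*(1 - 3)) = -4139/13939 - 6827*(-16 - 3*(-2))/(40 - 3*(-2)) = -4139/13939 - 6827*(-16 + 6)/(40 + 6) = -4139/13939 - 6827/(46/(-10)) = -4139/13939 - 6827/((-⅒*46)) = -4139/13939 - 6827/(-23/5) = -4139/13939 - 6827*(-5/23) = -4139/13939 + 34135/23 = 475712568/320597 ≈ 1483.8)
C - (74 + 43*37) = 475712568/320597 - (74 + 43*37) = 475712568/320597 - (74 + 1591) = 475712568/320597 - 1*1665 = 475712568/320597 - 1665 = -58081437/320597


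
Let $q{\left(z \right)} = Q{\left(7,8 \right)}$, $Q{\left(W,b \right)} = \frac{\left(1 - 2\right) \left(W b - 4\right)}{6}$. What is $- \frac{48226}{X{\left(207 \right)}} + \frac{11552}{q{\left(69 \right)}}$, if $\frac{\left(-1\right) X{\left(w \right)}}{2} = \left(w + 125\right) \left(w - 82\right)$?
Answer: $- \frac{718798531}{539500} \approx -1332.3$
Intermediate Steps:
$X{\left(w \right)} = - 2 \left(-82 + w\right) \left(125 + w\right)$ ($X{\left(w \right)} = - 2 \left(w + 125\right) \left(w - 82\right) = - 2 \left(125 + w\right) \left(-82 + w\right) = - 2 \left(-82 + w\right) \left(125 + w\right)$)
$Q{\left(W,b \right)} = \frac{2}{3} - \frac{W b}{6}$ ($Q{\left(W,b \right)} = - (-4 + W b) \frac{1}{6} = \left(4 - W b\right) \frac{1}{6} = \frac{2}{3} - \frac{W b}{6}$)
$q{\left(z \right)} = - \frac{26}{3}$ ($q{\left(z \right)} = \frac{2}{3} - \frac{7}{6} \cdot 8 = \frac{2}{3} - \frac{28}{3} = - \frac{26}{3}$)
$- \frac{48226}{X{\left(207 \right)}} + \frac{11552}{q{\left(69 \right)}} = - \frac{48226}{20500 - 17802 - 2 \cdot 207^{2}} + \frac{11552}{- \frac{26}{3}} = - \frac{48226}{20500 - 17802 - 85698} + 11552 \left(- \frac{3}{26}\right) = - \frac{48226}{20500 - 17802 - 85698} - \frac{17328}{13} = - \frac{48226}{-83000} - \frac{17328}{13} = \left(-48226\right) \left(- \frac{1}{83000}\right) - \frac{17328}{13} = \frac{24113}{41500} - \frac{17328}{13} = - \frac{718798531}{539500}$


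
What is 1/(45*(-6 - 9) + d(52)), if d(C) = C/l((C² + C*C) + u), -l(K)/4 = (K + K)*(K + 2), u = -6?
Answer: -58384816/39409750813 ≈ -0.0014815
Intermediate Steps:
l(K) = -8*K*(2 + K) (l(K) = -4*(K + K)*(K + 2) = -4*2*K*(2 + K) = -8*K*(2 + K))
d(C) = -C/(8*(-6 + 2*C²)*(-4 + 2*C²)) (d(C) = C/((-8*((C² + C*C) - 6)*(2 + ((C² + C*C) - 6)))) = C/((-8*((C² + C²) - 6)*(2 + ((C² + C²) - 6)))) = C/((-8*(2*C² - 6)*(2 + (2*C² - 6)))) = C/((-8*(-6 + 2*C²)*(2 + (-6 + 2*C²)))) = C/((-8*(-6 + 2*C²)*(-4 + 2*C²))) = C*(-1/(8*(-6 + 2*C²)*(-4 + 2*C²))) = -C/(8*(-6 + 2*C²)*(-4 + 2*C²)))
1/(45*(-6 - 9) + d(52)) = 1/(45*(-6 - 9) - 1/32*52/(-3 + 52²*(-2 + 52²))) = 1/(45*(-15) - 1/32*52/((-3 + 2704)*(-2 + 2704))) = 1/(-675 - 1/32*52/(2701*2702)) = 1/(-675 - 1/32*52*1/2701*1/2702) = 1/(-675 - 13/58384816) = 1/(-39409750813/58384816) = -58384816/39409750813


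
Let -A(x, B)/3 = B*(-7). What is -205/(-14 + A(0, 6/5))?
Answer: -1025/56 ≈ -18.304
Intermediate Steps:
A(x, B) = 21*B (A(x, B) = -3*B*(-7) = -(-21)*B = 21*B)
-205/(-14 + A(0, 6/5)) = -205/(-14 + 21*(6/5)) = -205/(-14 + 126/5) = -205/56/5 = -205*5/56 = -1025/56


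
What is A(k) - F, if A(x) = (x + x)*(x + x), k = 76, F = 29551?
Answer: -6447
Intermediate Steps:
A(x) = 4*x**2 (A(x) = (2*x)*(2*x) = 4*x**2)
A(k) - F = 4*76**2 - 1*29551 = 4*5776 - 29551 = 23104 - 29551 = -6447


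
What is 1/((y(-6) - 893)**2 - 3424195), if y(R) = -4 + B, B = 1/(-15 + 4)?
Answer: -121/316950171 ≈ -3.8176e-7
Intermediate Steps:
B = -1/11 (B = 1/(-11) = -1/11 ≈ -0.090909)
y(R) = -45/11 (y(R) = -4 - 1/11 = -45/11)
1/((y(-6) - 893)**2 - 3424195) = 1/((-45/11 - 893)**2 - 3424195) = 1/((-9868/11)**2 - 3424195) = 1/(97377424/121 - 3424195) = 1/(-316950171/121) = -121/316950171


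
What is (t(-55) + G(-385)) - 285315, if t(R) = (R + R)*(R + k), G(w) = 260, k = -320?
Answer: -243805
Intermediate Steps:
t(R) = 2*R*(-320 + R) (t(R) = (R + R)*(R - 320) = (2*R)*(-320 + R) = 2*R*(-320 + R))
(t(-55) + G(-385)) - 285315 = (2*(-55)*(-320 - 55) + 260) - 285315 = (2*(-55)*(-375) + 260) - 285315 = (41250 + 260) - 285315 = 41510 - 285315 = -243805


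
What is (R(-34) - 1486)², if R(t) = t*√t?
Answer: 2168892 + 101048*I*√34 ≈ 2.1689e+6 + 5.8921e+5*I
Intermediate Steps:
R(t) = t^(3/2)
(R(-34) - 1486)² = ((-34)^(3/2) - 1486)² = (-34*I*√34 - 1486)² = (-1486 - 34*I*√34)²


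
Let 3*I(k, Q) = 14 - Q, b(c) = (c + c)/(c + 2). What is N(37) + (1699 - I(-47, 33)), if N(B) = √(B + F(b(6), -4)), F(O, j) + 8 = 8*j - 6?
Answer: 5116/3 + 3*I ≈ 1705.3 + 3.0*I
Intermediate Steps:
b(c) = 2*c/(2 + c) (b(c) = (2*c)/(2 + c) = 2*c/(2 + c))
I(k, Q) = 14/3 - Q/3 (I(k, Q) = (14 - Q)/3 = 14/3 - Q/3)
F(O, j) = -14 + 8*j (F(O, j) = -8 + (8*j - 6) = -8 + (-6 + 8*j) = -14 + 8*j)
N(B) = √(-46 + B) (N(B) = √(B + (-14 + 8*(-4))) = √(B + (-14 - 32)) = √(B - 46) = √(-46 + B))
N(37) + (1699 - I(-47, 33)) = √(-46 + 37) + (1699 - (14/3 - ⅓*33)) = √(-9) + (1699 - (14/3 - 11)) = 3*I + (1699 - 1*(-19/3)) = 3*I + (1699 + 19/3) = 3*I + 5116/3 = 5116/3 + 3*I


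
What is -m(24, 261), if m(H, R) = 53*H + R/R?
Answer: -1273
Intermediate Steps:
m(H, R) = 1 + 53*H (m(H, R) = 53*H + 1 = 1 + 53*H)
-m(24, 261) = -(1 + 53*24) = -(1 + 1272) = -1*1273 = -1273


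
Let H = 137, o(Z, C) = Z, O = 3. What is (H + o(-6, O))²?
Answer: 17161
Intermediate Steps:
(H + o(-6, O))² = (137 - 6)² = 131² = 17161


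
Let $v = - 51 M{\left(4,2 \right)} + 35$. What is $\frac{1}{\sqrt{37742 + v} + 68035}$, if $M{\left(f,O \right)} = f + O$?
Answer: $\frac{68035}{4628723754} - \frac{\sqrt{37471}}{4628723754} \approx 1.4657 \cdot 10^{-5}$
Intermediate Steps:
$M{\left(f,O \right)} = O + f$
$v = -271$ ($v = - 51 \left(2 + 4\right) + 35 = \left(-51\right) 6 + 35 = -306 + 35 = -271$)
$\frac{1}{\sqrt{37742 + v} + 68035} = \frac{1}{\sqrt{37742 - 271} + 68035} = \frac{1}{\sqrt{37471} + 68035} = \frac{1}{68035 + \sqrt{37471}}$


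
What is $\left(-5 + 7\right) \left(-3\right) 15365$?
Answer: $-92190$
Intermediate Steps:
$\left(-5 + 7\right) \left(-3\right) 15365 = 2 \left(-3\right) 15365 = \left(-6\right) 15365 = -92190$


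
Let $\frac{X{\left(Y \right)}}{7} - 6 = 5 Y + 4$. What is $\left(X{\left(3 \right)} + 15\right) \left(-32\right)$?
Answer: $-6080$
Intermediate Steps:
$X{\left(Y \right)} = 70 + 35 Y$ ($X{\left(Y \right)} = 42 + 7 \left(5 Y + 4\right) = 42 + 7 \left(4 + 5 Y\right) = 42 + \left(28 + 35 Y\right) = 70 + 35 Y$)
$\left(X{\left(3 \right)} + 15\right) \left(-32\right) = \left(\left(70 + 35 \cdot 3\right) + 15\right) \left(-32\right) = \left(\left(70 + 105\right) + 15\right) \left(-32\right) = \left(175 + 15\right) \left(-32\right) = 190 \left(-32\right) = -6080$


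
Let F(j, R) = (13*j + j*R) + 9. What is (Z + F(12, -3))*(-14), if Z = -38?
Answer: -1274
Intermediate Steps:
F(j, R) = 9 + 13*j + R*j (F(j, R) = (13*j + R*j) + 9 = 9 + 13*j + R*j)
(Z + F(12, -3))*(-14) = (-38 + (9 + 13*12 - 3*12))*(-14) = (-38 + (9 + 156 - 36))*(-14) = (-38 + 129)*(-14) = 91*(-14) = -1274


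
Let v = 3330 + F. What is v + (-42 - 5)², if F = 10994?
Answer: 16533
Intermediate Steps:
v = 14324 (v = 3330 + 10994 = 14324)
v + (-42 - 5)² = 14324 + (-42 - 5)² = 14324 + (-47)² = 14324 + 2209 = 16533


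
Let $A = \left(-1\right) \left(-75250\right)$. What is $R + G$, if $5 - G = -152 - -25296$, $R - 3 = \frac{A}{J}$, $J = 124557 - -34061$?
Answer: $- \frac{1993473399}{79309} \approx -25136.0$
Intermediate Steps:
$J = 158618$ ($J = 124557 + 34061 = 158618$)
$A = 75250$
$R = \frac{275552}{79309}$ ($R = 3 + \frac{75250}{158618} = 3 + 75250 \cdot \frac{1}{158618} = 3 + \frac{37625}{79309} = \frac{275552}{79309} \approx 3.4744$)
$G = -25139$ ($G = 5 - \left(-152 - -25296\right) = 5 - \left(-152 + 25296\right) = 5 - 25144 = -25139$)
$R + G = \frac{275552}{79309} - 25139 = - \frac{1993473399}{79309}$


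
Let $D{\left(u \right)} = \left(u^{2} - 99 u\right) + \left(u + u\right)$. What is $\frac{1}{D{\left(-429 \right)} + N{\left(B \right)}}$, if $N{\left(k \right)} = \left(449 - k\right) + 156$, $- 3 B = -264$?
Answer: $\frac{1}{226171} \approx 4.4214 \cdot 10^{-6}$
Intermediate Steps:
$B = 88$ ($B = \left(- \frac{1}{3}\right) \left(-264\right) = 88$)
$D{\left(u \right)} = u^{2} - 97 u$ ($D{\left(u \right)} = \left(u^{2} - 99 u\right) + 2 u = u^{2} - 97 u$)
$N{\left(k \right)} = 605 - k$
$\frac{1}{D{\left(-429 \right)} + N{\left(B \right)}} = \frac{1}{- 429 \left(-97 - 429\right) + \left(605 - 88\right)} = \frac{1}{\left(-429\right) \left(-526\right) + \left(605 - 88\right)} = \frac{1}{225654 + 517} = \frac{1}{226171}$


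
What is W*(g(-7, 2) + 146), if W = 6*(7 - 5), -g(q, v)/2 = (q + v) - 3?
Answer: 1944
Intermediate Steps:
g(q, v) = 6 - 2*q - 2*v (g(q, v) = -2*((q + v) - 3) = -2*(-3 + q + v) = 6 - 2*q - 2*v)
W = 12 (W = 6*2 = 12)
W*(g(-7, 2) + 146) = 12*((6 - 2*(-7) - 2*2) + 146) = 12*((6 + 14 - 4) + 146) = 12*(16 + 146) = 12*162 = 1944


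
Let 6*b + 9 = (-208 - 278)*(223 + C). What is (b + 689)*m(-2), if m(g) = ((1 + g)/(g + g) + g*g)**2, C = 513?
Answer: -34060673/32 ≈ -1.0644e+6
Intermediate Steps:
b = -119235/2 (b = -3/2 + ((-208 - 278)*(223 + 513))/6 = -3/2 + (-486*736)/6 = -3/2 + (1/6)*(-357696) = -3/2 - 59616 = -119235/2 ≈ -59618.)
m(g) = (g**2 + (1 + g)/(2*g))**2 (m(g) = ((1 + g)/((2*g)) + g**2)**2 = ((1 + g)*(1/(2*g)) + g**2)**2 = ((1 + g)/(2*g) + g**2)**2 = (g**2 + (1 + g)/(2*g))**2)
(b + 689)*m(-2) = (-119235/2 + 689)*((1/4)*(1 - 2 + 2*(-2)**3)**2/(-2)**2) = -117857*(1 - 2 + 2*(-8))**2/(8*4) = -117857*(1 - 2 - 16)**2/(8*4) = -117857*(-17)**2/(8*4) = -117857*289/(8*4) = -117857/2*289/16 = -34060673/32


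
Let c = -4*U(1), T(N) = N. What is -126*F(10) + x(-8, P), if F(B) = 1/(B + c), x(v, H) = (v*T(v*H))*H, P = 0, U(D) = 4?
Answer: 21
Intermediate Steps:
c = -16 (c = -4*4 = -16)
x(v, H) = H**2*v**2 (x(v, H) = (v*(v*H))*H = (v*(H*v))*H = (H*v**2)*H = H**2*v**2)
F(B) = 1/(-16 + B) (F(B) = 1/(B - 16) = 1/(-16 + B))
-126*F(10) + x(-8, P) = -126/(-16 + 10) + 0**2*(-8)**2 = -126/(-6) + 0*64 = -126*(-1/6) + 0 = 21 + 0 = 21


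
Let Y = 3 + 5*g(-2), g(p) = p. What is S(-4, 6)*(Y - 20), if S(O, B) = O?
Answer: 108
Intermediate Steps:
Y = -7 (Y = 3 + 5*(-2) = 3 - 10 = -7)
S(-4, 6)*(Y - 20) = -4*(-7 - 20) = -4*(-27) = 108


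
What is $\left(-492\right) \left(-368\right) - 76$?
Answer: $180980$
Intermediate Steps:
$\left(-492\right) \left(-368\right) - 76 = 181056 - 76 = 180980$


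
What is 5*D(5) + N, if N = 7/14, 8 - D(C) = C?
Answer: 31/2 ≈ 15.500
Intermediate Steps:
D(C) = 8 - C
N = 1/2 (N = 7*(1/14) = 1/2 ≈ 0.50000)
5*D(5) + N = 5*(8 - 1*5) + 1/2 = 5*(8 - 5) + 1/2 = 5*3 + 1/2 = 15 + 1/2 = 31/2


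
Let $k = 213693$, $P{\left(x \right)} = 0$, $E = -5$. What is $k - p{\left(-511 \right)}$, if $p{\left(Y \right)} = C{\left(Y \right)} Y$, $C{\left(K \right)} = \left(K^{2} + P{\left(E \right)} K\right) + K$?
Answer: $133385403$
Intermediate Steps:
$C{\left(K \right)} = K + K^{2}$ ($C{\left(K \right)} = \left(K^{2} + 0 K\right) + K = \left(K^{2} + 0\right) + K = K^{2} + K = K + K^{2}$)
$p{\left(Y \right)} = Y^{2} \left(1 + Y\right)$ ($p{\left(Y \right)} = Y \left(1 + Y\right) Y = Y^{2} \left(1 + Y\right)$)
$k - p{\left(-511 \right)} = 213693 - \left(-511\right)^{2} \left(1 - 511\right) = 213693 - 261121 \left(-510\right) = 213693 - -133171710 = 213693 + 133171710 = 133385403$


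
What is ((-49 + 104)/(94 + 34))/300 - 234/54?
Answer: -33269/7680 ≈ -4.3319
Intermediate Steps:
((-49 + 104)/(94 + 34))/300 - 234/54 = (55/128)*(1/300) - 234*1/54 = (55*(1/128))*(1/300) - 13/3 = (55/128)*(1/300) - 13/3 = 11/7680 - 13/3 = -33269/7680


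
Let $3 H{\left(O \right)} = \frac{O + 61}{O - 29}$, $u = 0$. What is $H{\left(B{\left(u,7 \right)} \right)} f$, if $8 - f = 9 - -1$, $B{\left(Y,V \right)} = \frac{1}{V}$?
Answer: $\frac{428}{303} \approx 1.4125$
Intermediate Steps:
$H{\left(O \right)} = \frac{61 + O}{3 \left(-29 + O\right)}$ ($H{\left(O \right)} = \frac{\left(O + 61\right) \frac{1}{O - 29}}{3} = \frac{\left(61 + O\right) \frac{1}{-29 + O}}{3} = \frac{\frac{1}{-29 + O} \left(61 + O\right)}{3} = \frac{61 + O}{3 \left(-29 + O\right)}$)
$f = -2$ ($f = 8 - \left(9 - -1\right) = 8 - \left(9 + 1\right) = 8 - 10 = -2$)
$H{\left(B{\left(u,7 \right)} \right)} f = \frac{61 + \frac{1}{7}}{3 \left(-29 + \frac{1}{7}\right)} \left(-2\right) = \frac{1}{3} \frac{1}{- \frac{202}{7}} \cdot \frac{428}{7} \left(-2\right) = \frac{1}{3} \left(- \frac{7}{202}\right) \frac{428}{7} \left(-2\right) = \left(- \frac{214}{303}\right) \left(-2\right) = \frac{428}{303}$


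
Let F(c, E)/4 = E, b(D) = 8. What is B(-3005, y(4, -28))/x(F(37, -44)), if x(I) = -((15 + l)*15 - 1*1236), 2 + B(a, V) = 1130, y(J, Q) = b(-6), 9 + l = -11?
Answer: 376/437 ≈ 0.86041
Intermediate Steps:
l = -20 (l = -9 - 11 = -20)
F(c, E) = 4*E
y(J, Q) = 8
B(a, V) = 1128 (B(a, V) = -2 + 1130 = 1128)
x(I) = 1311 (x(I) = -((15 - 20)*15 - 1*1236) = -(-5*15 - 1236) = -(-75 - 1236) = -1*(-1311) = 1311)
B(-3005, y(4, -28))/x(F(37, -44)) = 1128/1311 = 1128*(1/1311) = 376/437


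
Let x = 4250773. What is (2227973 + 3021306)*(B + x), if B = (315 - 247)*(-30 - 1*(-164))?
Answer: 22361324872915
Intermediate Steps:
B = 9112 (B = 68*(-30 + 164) = 68*134 = 9112)
(2227973 + 3021306)*(B + x) = (2227973 + 3021306)*(9112 + 4250773) = 5249279*4259885 = 22361324872915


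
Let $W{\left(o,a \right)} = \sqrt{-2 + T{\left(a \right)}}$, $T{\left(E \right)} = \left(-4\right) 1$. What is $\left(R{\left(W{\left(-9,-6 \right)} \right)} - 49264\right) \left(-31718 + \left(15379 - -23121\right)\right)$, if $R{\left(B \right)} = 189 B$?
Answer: $-334108448 + 1281798 i \sqrt{6} \approx -3.3411 \cdot 10^{8} + 3.1398 \cdot 10^{6} i$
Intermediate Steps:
$T{\left(E \right)} = -4$
$W{\left(o,a \right)} = i \sqrt{6}$ ($W{\left(o,a \right)} = \sqrt{-2 - 4} = \sqrt{-6} = i \sqrt{6}$)
$\left(R{\left(W{\left(-9,-6 \right)} \right)} - 49264\right) \left(-31718 + \left(15379 - -23121\right)\right) = \left(189 i \sqrt{6} - 49264\right) \left(-31718 + \left(15379 - -23121\right)\right) = \left(189 i \sqrt{6} - 49264\right) \left(-31718 + \left(15379 + 23121\right)\right) = \left(-49264 + 189 i \sqrt{6}\right) \left(-31718 + 38500\right) = \left(-49264 + 189 i \sqrt{6}\right) 6782 = -334108448 + 1281798 i \sqrt{6}$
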